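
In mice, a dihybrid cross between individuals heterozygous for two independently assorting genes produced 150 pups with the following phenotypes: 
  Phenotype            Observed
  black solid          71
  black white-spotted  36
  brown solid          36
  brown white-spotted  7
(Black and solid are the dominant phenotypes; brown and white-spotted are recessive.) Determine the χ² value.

A dihybrid F₂ with independent assortment and complete dominance at both loci gives a 9:3:3:1 phenotypic ratio.
Under the 9:3:3:1 hypothesis (Σ ratio = 16, N = 150):
  black solid: 150 × 9/16 = 84.375
  black white-spotted: 150 × 3/16 = 28.125
  brown solid: 150 × 3/16 = 28.125
  brown white-spotted: 150 × 1/16 = 9.375
χ² = Σ (O − E)² / E
  black solid: (71 − 84.375)² / 84.375 = 2.1202
  black white-spotted: (36 − 28.125)² / 28.125 = 2.2050
  brown solid: (36 − 28.125)² / 28.125 = 2.2050
  brown white-spotted: (7 − 9.375)² / 9.375 = 0.6017
χ² = 2.1202 + 2.2050 + 2.2050 + 0.6017 = 7.1319 ≈ 7.132

7.132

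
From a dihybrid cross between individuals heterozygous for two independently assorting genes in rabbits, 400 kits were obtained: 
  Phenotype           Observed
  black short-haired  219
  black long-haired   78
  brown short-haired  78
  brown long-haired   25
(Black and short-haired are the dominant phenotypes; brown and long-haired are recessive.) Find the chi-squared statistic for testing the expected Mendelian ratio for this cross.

A dihybrid F₂ with independent assortment and complete dominance at both loci gives a 9:3:3:1 phenotypic ratio.
Under the 9:3:3:1 hypothesis (Σ ratio = 16, N = 400):
  black short-haired: 400 × 9/16 = 225
  black long-haired: 400 × 3/16 = 75
  brown short-haired: 400 × 3/16 = 75
  brown long-haired: 400 × 1/16 = 25
χ² = Σ (O − E)² / E
  black short-haired: (219 − 225)² / 225 = 0.1600
  black long-haired: (78 − 75)² / 75 = 0.1200
  brown short-haired: (78 − 75)² / 75 = 0.1200
  brown long-haired: (25 − 25)² / 25 = 0.0000
χ² = 0.1600 + 0.1200 + 0.1200 + 0.0000 = 0.400

0.400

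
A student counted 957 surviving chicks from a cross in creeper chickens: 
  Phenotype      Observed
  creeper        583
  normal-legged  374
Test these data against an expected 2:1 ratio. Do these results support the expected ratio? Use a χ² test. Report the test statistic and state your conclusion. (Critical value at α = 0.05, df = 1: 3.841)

14.224; not consistent

Total ratio parts = 3. Expected numbers out of 957:
  creeper: 957 × 2/3 = 638
  normal-legged: 957 × 1/3 = 319
χ² = Σ (O − E)² / E
  creeper: (583 − 638)² / 638 = 4.7414
  normal-legged: (374 − 319)² / 319 = 9.4828
χ² = 4.7414 + 9.4828 = 14.2242 ≈ 14.224
Degrees of freedom = 2 − 1 = 1; critical value at α = 0.05 is 3.841.
Since 14.224 > 3.841, we reject the null hypothesis — the data do not fit the 2:1 ratio.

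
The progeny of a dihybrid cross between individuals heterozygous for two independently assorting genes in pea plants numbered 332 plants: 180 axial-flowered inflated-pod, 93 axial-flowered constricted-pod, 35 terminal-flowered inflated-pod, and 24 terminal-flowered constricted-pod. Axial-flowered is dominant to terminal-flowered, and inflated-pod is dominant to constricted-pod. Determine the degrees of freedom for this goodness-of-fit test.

A dihybrid F₂ with independent assortment and complete dominance at both loci gives a 9:3:3:1 phenotypic ratio.
A goodness-of-fit test with 4 phenotype classes has df = 4 − 1 = 3.

3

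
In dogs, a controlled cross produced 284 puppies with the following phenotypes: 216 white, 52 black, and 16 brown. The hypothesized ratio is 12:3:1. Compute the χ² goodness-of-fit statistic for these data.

The 12:3:1 ratio has 16 parts, so with N = 284 the expected counts are:
  white: 284 × 12/16 = 213
  black: 284 × 3/16 = 53.25
  brown: 284 × 1/16 = 17.75
χ² = Σ (O − E)² / E
  white: (216 − 213)² / 213 = 0.0423
  black: (52 − 53.25)² / 53.25 = 0.0293
  brown: (16 − 17.75)² / 17.75 = 0.1725
χ² = 0.0423 + 0.0293 + 0.1725 = 0.2441 ≈ 0.244

0.244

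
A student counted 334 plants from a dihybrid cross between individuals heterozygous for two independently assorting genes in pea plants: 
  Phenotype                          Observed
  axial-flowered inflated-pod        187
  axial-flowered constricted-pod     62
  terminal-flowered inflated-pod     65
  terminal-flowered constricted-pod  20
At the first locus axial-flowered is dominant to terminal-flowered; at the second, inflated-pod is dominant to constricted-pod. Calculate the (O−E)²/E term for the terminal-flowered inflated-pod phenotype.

0.090

A dihybrid F₂ with independent assortment and complete dominance at both loci gives a 9:3:3:1 phenotypic ratio.
Total ratio parts = 16. Expected numbers out of 334:
  axial-flowered inflated-pod: 334 × 9/16 = 187.875
  axial-flowered constricted-pod: 334 × 3/16 = 62.625
  terminal-flowered inflated-pod: 334 × 3/16 = 62.625
  terminal-flowered constricted-pod: 334 × 1/16 = 20.875
Contribution of terminal-flowered inflated-pod: (65 − 62.625)² / 62.625 = 0.0901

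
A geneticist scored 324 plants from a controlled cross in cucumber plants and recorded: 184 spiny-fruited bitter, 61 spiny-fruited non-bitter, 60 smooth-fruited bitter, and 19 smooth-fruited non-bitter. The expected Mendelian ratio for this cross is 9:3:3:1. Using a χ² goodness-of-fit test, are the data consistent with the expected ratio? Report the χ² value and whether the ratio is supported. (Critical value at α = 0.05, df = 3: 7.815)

0.104; consistent

Total ratio parts = 16. Expected numbers out of 324:
  spiny-fruited bitter: 324 × 9/16 = 182.25
  spiny-fruited non-bitter: 324 × 3/16 = 60.75
  smooth-fruited bitter: 324 × 3/16 = 60.75
  smooth-fruited non-bitter: 324 × 1/16 = 20.25
χ² = Σ (O − E)² / E
  spiny-fruited bitter: (184 − 182.25)² / 182.25 = 0.0168
  spiny-fruited non-bitter: (61 − 60.75)² / 60.75 = 0.0010
  smooth-fruited bitter: (60 − 60.75)² / 60.75 = 0.0093
  smooth-fruited non-bitter: (19 − 20.25)² / 20.25 = 0.0772
χ² = 0.0168 + 0.0010 + 0.0093 + 0.0772 = 0.1043 ≈ 0.104
Degrees of freedom = 4 − 1 = 3; critical value at α = 0.05 is 7.815.
Since 0.104 < 7.815, we fail to reject the null hypothesis — the data are consistent with the 9:3:3:1 ratio.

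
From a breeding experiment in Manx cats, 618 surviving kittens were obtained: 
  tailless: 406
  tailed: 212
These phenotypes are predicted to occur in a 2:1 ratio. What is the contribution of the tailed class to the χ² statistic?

Expected counts for N = 618 under a 2:1 ratio (total parts = 3):
  tailless: 618 × 2/3 = 412
  tailed: 618 × 1/3 = 206
Contribution of tailed: (212 − 206)² / 206 = 0.1748

0.175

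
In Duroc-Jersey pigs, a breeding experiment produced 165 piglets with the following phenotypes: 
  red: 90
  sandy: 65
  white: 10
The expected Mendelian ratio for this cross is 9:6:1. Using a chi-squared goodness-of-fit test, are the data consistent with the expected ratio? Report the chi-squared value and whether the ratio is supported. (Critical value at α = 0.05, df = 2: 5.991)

Under the 9:6:1 hypothesis (Σ ratio = 16, N = 165):
  red: 165 × 9/16 = 92.8125
  sandy: 165 × 6/16 = 61.875
  white: 165 × 1/16 = 10.3125
χ² = Σ (O − E)² / E
  red: (90 − 92.8125)² / 92.8125 = 0.0852
  sandy: (65 − 61.875)² / 61.875 = 0.1578
  white: (10 − 10.3125)² / 10.3125 = 0.0095
χ² = 0.0852 + 0.1578 + 0.0095 = 0.2525 ≈ 0.253
Degrees of freedom = 3 − 1 = 2; critical value at α = 0.05 is 5.991.
Since 0.253 < 5.991, we fail to reject the null hypothesis — the data are consistent with the 9:6:1 ratio.

0.253; consistent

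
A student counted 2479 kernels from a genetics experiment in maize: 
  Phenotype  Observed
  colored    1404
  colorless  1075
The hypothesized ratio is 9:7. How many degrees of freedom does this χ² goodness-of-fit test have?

1

A goodness-of-fit test with 2 phenotype classes has df = 2 − 1 = 1.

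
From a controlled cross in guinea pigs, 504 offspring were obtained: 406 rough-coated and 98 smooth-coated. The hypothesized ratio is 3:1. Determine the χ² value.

8.296

Expected counts for N = 504 under a 3:1 ratio (total parts = 4):
  rough-coated: 504 × 3/4 = 378
  smooth-coated: 504 × 1/4 = 126
χ² = Σ (O − E)² / E
  rough-coated: (406 − 378)² / 378 = 2.0741
  smooth-coated: (98 − 126)² / 126 = 6.2222
χ² = 2.0741 + 6.2222 = 8.2963 ≈ 8.296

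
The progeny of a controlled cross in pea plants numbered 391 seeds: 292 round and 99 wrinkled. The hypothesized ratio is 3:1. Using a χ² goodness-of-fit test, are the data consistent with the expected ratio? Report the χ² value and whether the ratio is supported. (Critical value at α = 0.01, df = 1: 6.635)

0.021; consistent

The 3:1 ratio has 4 parts, so with N = 391 the expected counts are:
  round: 391 × 3/4 = 293.25
  wrinkled: 391 × 1/4 = 97.75
χ² = Σ (O − E)² / E
  round: (292 − 293.25)² / 293.25 = 0.0053
  wrinkled: (99 − 97.75)² / 97.75 = 0.0160
χ² = 0.0053 + 0.0160 = 0.0213 ≈ 0.021
Degrees of freedom = 2 − 1 = 1; critical value at α = 0.01 is 6.635.
Since 0.021 < 6.635, we fail to reject the null hypothesis — the data are consistent with the 3:1 ratio.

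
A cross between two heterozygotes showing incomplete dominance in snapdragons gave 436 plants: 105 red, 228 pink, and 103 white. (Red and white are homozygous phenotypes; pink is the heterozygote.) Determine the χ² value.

0.936

With incomplete dominance, a heterozygote × heterozygote cross gives a 1:2:1 phenotypic ratio.
The 1:2:1 ratio has 4 parts, so with N = 436 the expected counts are:
  red: 436 × 1/4 = 109
  pink: 436 × 2/4 = 218
  white: 436 × 1/4 = 109
χ² = Σ (O − E)² / E
  red: (105 − 109)² / 109 = 0.1468
  pink: (228 − 218)² / 218 = 0.4587
  white: (103 − 109)² / 109 = 0.3303
χ² = 0.1468 + 0.4587 + 0.3303 = 0.9358 ≈ 0.936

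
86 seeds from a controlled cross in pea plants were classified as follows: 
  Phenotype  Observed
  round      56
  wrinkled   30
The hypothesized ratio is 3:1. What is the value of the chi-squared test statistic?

4.481

Under the 3:1 hypothesis (Σ ratio = 4, N = 86):
  round: 86 × 3/4 = 64.5
  wrinkled: 86 × 1/4 = 21.5
χ² = Σ (O − E)² / E
  round: (56 − 64.5)² / 64.5 = 1.1202
  wrinkled: (30 − 21.5)² / 21.5 = 3.3605
χ² = 1.1202 + 3.3605 = 4.4807 ≈ 4.481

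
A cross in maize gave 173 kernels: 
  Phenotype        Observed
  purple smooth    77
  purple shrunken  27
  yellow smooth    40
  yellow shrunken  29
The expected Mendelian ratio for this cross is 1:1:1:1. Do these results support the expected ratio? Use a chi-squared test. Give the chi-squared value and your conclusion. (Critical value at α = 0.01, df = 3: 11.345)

37.382; not consistent

Total ratio parts = 4. Expected numbers out of 173:
  purple smooth: 173 × 1/4 = 43.25
  purple shrunken: 173 × 1/4 = 43.25
  yellow smooth: 173 × 1/4 = 43.25
  yellow shrunken: 173 × 1/4 = 43.25
χ² = Σ (O − E)² / E
  purple smooth: (77 − 43.25)² / 43.25 = 26.3367
  purple shrunken: (27 − 43.25)² / 43.25 = 6.1055
  yellow smooth: (40 − 43.25)² / 43.25 = 0.2442
  yellow shrunken: (29 − 43.25)² / 43.25 = 4.6951
χ² = 26.3367 + 6.1055 + 0.2442 + 4.6951 = 37.3815 ≈ 37.382
Degrees of freedom = 4 − 1 = 3; critical value at α = 0.01 is 11.345.
Since 37.382 > 11.345, we reject the null hypothesis — the data do not fit the 1:1:1:1 ratio.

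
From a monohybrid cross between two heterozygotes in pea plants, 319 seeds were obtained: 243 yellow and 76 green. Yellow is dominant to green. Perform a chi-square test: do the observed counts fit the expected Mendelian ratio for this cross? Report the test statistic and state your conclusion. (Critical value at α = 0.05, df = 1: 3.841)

For a monohybrid cross between heterozygotes with complete dominance, the expected phenotypic ratio is 3:1.
Under the 3:1 hypothesis (Σ ratio = 4, N = 319):
  yellow: 319 × 3/4 = 239.25
  green: 319 × 1/4 = 79.75
χ² = Σ (O − E)² / E
  yellow: (243 − 239.25)² / 239.25 = 0.0588
  green: (76 − 79.75)² / 79.75 = 0.1763
χ² = 0.0588 + 0.1763 = 0.2351 ≈ 0.235
Degrees of freedom = 2 − 1 = 1; critical value at α = 0.05 is 3.841.
Since 0.235 < 3.841, we fail to reject the null hypothesis — the data are consistent with the 3:1 ratio.

0.235; consistent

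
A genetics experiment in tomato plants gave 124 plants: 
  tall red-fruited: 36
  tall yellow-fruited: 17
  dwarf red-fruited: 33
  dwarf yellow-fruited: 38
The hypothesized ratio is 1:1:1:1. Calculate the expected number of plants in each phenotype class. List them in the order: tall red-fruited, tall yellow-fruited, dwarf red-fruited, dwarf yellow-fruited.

Total ratio parts = 4. Expected numbers out of 124:
  tall red-fruited: 124 × 1/4 = 31
  tall yellow-fruited: 124 × 1/4 = 31
  dwarf red-fruited: 124 × 1/4 = 31
  dwarf yellow-fruited: 124 × 1/4 = 31

31, 31, 31, 31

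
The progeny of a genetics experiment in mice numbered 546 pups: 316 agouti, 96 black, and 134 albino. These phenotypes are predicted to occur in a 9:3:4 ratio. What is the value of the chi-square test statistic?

Total ratio parts = 16. Expected numbers out of 546:
  agouti: 546 × 9/16 = 307.125
  black: 546 × 3/16 = 102.375
  albino: 546 × 4/16 = 136.5
χ² = Σ (O − E)² / E
  agouti: (316 − 307.125)² / 307.125 = 0.2565
  black: (96 − 102.375)² / 102.375 = 0.3970
  albino: (134 − 136.5)² / 136.5 = 0.0458
χ² = 0.2565 + 0.3970 + 0.0458 = 0.6993 ≈ 0.699

0.699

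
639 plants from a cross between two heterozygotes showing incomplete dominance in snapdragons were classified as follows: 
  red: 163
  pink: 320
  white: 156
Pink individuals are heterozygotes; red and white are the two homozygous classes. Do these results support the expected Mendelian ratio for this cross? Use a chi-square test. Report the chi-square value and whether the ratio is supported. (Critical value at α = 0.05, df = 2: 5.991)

With incomplete dominance, a heterozygote × heterozygote cross gives a 1:2:1 phenotypic ratio.
Total ratio parts = 4. Expected numbers out of 639:
  red: 639 × 1/4 = 159.75
  pink: 639 × 2/4 = 319.5
  white: 639 × 1/4 = 159.75
χ² = Σ (O − E)² / E
  red: (163 − 159.75)² / 159.75 = 0.0661
  pink: (320 − 319.5)² / 319.5 = 0.0008
  white: (156 − 159.75)² / 159.75 = 0.0880
χ² = 0.0661 + 0.0008 + 0.0880 = 0.1549 ≈ 0.155
Degrees of freedom = 3 − 1 = 2; critical value at α = 0.05 is 5.991.
Since 0.155 < 5.991, we fail to reject the null hypothesis — the data are consistent with the 1:2:1 ratio.

0.155; consistent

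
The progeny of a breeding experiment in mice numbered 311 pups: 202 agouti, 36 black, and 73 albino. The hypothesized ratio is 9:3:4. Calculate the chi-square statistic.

Under the 9:3:4 hypothesis (Σ ratio = 16, N = 311):
  agouti: 311 × 9/16 = 174.9375
  black: 311 × 3/16 = 58.3125
  albino: 311 × 4/16 = 77.75
χ² = Σ (O − E)² / E
  agouti: (202 − 174.9375)² / 174.9375 = 4.1865
  black: (36 − 58.3125)² / 58.3125 = 8.5376
  albino: (73 − 77.75)² / 77.75 = 0.2902
χ² = 4.1865 + 8.5376 + 0.2902 = 13.0143 ≈ 13.014

13.014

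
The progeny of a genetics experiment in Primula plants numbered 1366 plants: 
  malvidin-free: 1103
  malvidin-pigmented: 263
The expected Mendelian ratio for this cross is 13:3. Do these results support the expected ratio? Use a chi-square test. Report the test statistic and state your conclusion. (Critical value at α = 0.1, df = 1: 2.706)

Under the 13:3 hypothesis (Σ ratio = 16, N = 1366):
  malvidin-free: 1366 × 13/16 = 1109.875
  malvidin-pigmented: 1366 × 3/16 = 256.125
χ² = Σ (O − E)² / E
  malvidin-free: (1103 − 1109.875)² / 1109.875 = 0.0426
  malvidin-pigmented: (263 − 256.125)² / 256.125 = 0.1845
χ² = 0.0426 + 0.1845 = 0.2271 ≈ 0.227
Degrees of freedom = 2 − 1 = 1; critical value at α = 0.1 is 2.706.
Since 0.227 < 2.706, we fail to reject the null hypothesis — the data are consistent with the 13:3 ratio.

0.227; consistent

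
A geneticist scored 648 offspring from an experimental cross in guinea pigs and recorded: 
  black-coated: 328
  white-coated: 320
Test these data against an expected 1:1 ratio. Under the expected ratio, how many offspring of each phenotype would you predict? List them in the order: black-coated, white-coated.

324, 324

Under the 1:1 hypothesis (Σ ratio = 2, N = 648):
  black-coated: 648 × 1/2 = 324
  white-coated: 648 × 1/2 = 324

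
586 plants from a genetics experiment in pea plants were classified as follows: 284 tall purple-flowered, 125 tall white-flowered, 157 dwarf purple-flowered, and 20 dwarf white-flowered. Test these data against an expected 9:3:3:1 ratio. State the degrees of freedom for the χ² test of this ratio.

3

A goodness-of-fit test with 4 phenotype classes has df = 4 − 1 = 3.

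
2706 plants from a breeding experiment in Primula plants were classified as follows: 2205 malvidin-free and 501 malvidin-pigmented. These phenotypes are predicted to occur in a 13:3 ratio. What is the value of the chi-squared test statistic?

0.099

The 13:3 ratio has 16 parts, so with N = 2706 the expected counts are:
  malvidin-free: 2706 × 13/16 = 2198.625
  malvidin-pigmented: 2706 × 3/16 = 507.375
χ² = Σ (O − E)² / E
  malvidin-free: (2205 − 2198.625)² / 2198.625 = 0.0185
  malvidin-pigmented: (501 − 507.375)² / 507.375 = 0.0801
χ² = 0.0185 + 0.0801 = 0.0986 ≈ 0.099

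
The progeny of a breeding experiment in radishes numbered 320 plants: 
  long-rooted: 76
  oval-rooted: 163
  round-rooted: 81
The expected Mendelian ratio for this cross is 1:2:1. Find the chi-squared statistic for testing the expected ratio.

Under the 1:2:1 hypothesis (Σ ratio = 4, N = 320):
  long-rooted: 320 × 1/4 = 80
  oval-rooted: 320 × 2/4 = 160
  round-rooted: 320 × 1/4 = 80
χ² = Σ (O − E)² / E
  long-rooted: (76 − 80)² / 80 = 0.2000
  oval-rooted: (163 − 160)² / 160 = 0.0563
  round-rooted: (81 − 80)² / 80 = 0.0125
χ² = 0.2000 + 0.0563 + 0.0125 = 0.2688 ≈ 0.269

0.269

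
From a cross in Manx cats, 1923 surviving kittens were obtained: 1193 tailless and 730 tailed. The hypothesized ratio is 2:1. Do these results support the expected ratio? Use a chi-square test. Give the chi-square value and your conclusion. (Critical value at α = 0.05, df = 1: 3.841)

Total ratio parts = 3. Expected numbers out of 1923:
  tailless: 1923 × 2/3 = 1282
  tailed: 1923 × 1/3 = 641
χ² = Σ (O − E)² / E
  tailless: (1193 − 1282)² / 1282 = 6.1786
  tailed: (730 − 641)² / 641 = 12.3573
χ² = 6.1786 + 12.3573 = 18.5359 ≈ 18.536
Degrees of freedom = 2 − 1 = 1; critical value at α = 0.05 is 3.841.
Since 18.536 > 3.841, we reject the null hypothesis — the data do not fit the 2:1 ratio.

18.536; not consistent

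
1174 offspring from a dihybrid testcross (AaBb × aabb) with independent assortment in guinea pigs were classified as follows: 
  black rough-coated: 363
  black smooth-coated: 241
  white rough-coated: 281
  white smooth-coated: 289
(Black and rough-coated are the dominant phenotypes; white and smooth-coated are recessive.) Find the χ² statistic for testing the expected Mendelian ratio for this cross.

26.450

A dihybrid testcross with independent assortment gives a 1:1:1:1 ratio.
Expected counts for N = 1174 under a 1:1:1:1 ratio (total parts = 4):
  black rough-coated: 1174 × 1/4 = 293.5
  black smooth-coated: 1174 × 1/4 = 293.5
  white rough-coated: 1174 × 1/4 = 293.5
  white smooth-coated: 1174 × 1/4 = 293.5
χ² = Σ (O − E)² / E
  black rough-coated: (363 − 293.5)² / 293.5 = 16.4574
  black smooth-coated: (241 − 293.5)² / 293.5 = 9.3910
  white rough-coated: (281 − 293.5)² / 293.5 = 0.5324
  white smooth-coated: (289 − 293.5)² / 293.5 = 0.0690
χ² = 16.4574 + 9.3910 + 0.5324 + 0.0690 = 26.4498 ≈ 26.450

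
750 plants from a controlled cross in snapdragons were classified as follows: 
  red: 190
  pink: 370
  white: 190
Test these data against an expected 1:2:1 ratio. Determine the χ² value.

0.133

The 1:2:1 ratio has 4 parts, so with N = 750 the expected counts are:
  red: 750 × 1/4 = 187.5
  pink: 750 × 2/4 = 375
  white: 750 × 1/4 = 187.5
χ² = Σ (O − E)² / E
  red: (190 − 187.5)² / 187.5 = 0.0333
  pink: (370 − 375)² / 375 = 0.0667
  white: (190 − 187.5)² / 187.5 = 0.0333
χ² = 0.0333 + 0.0667 + 0.0333 = 0.1333 ≈ 0.133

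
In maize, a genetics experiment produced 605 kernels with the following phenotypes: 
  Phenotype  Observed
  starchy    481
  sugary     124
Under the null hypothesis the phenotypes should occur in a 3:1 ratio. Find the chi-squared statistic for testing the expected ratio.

6.546

The 3:1 ratio has 4 parts, so with N = 605 the expected counts are:
  starchy: 605 × 3/4 = 453.75
  sugary: 605 × 1/4 = 151.25
χ² = Σ (O − E)² / E
  starchy: (481 − 453.75)² / 453.75 = 1.6365
  sugary: (124 − 151.25)² / 151.25 = 4.9095
χ² = 1.6365 + 4.9095 = 6.546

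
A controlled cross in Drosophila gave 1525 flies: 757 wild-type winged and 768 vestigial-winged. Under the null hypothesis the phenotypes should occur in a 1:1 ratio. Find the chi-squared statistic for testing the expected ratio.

0.079

Expected counts for N = 1525 under a 1:1 ratio (total parts = 2):
  wild-type winged: 1525 × 1/2 = 762.5
  vestigial-winged: 1525 × 1/2 = 762.5
χ² = Σ (O − E)² / E
  wild-type winged: (757 − 762.5)² / 762.5 = 0.0397
  vestigial-winged: (768 − 762.5)² / 762.5 = 0.0397
χ² = 0.0397 + 0.0397 = 0.0794 ≈ 0.079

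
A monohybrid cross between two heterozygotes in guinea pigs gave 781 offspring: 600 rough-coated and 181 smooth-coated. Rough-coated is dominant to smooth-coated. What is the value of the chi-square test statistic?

1.387

For a monohybrid cross between heterozygotes with complete dominance, the expected phenotypic ratio is 3:1.
Total ratio parts = 4. Expected numbers out of 781:
  rough-coated: 781 × 3/4 = 585.75
  smooth-coated: 781 × 1/4 = 195.25
χ² = Σ (O − E)² / E
  rough-coated: (600 − 585.75)² / 585.75 = 0.3467
  smooth-coated: (181 − 195.25)² / 195.25 = 1.0400
χ² = 0.3467 + 1.0400 = 1.3867 ≈ 1.387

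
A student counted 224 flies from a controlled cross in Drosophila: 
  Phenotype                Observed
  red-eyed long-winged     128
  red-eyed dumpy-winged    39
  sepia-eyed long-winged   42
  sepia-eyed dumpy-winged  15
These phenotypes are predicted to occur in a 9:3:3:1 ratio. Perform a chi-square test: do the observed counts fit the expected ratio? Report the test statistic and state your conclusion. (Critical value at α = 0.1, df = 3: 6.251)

The 9:3:3:1 ratio has 16 parts, so with N = 224 the expected counts are:
  red-eyed long-winged: 224 × 9/16 = 126
  red-eyed dumpy-winged: 224 × 3/16 = 42
  sepia-eyed long-winged: 224 × 3/16 = 42
  sepia-eyed dumpy-winged: 224 × 1/16 = 14
χ² = Σ (O − E)² / E
  red-eyed long-winged: (128 − 126)² / 126 = 0.0317
  red-eyed dumpy-winged: (39 − 42)² / 42 = 0.2143
  sepia-eyed long-winged: (42 − 42)² / 42 = 0.0000
  sepia-eyed dumpy-winged: (15 − 14)² / 14 = 0.0714
χ² = 0.0317 + 0.2143 + 0.0000 + 0.0714 = 0.3174 ≈ 0.317
Degrees of freedom = 4 − 1 = 3; critical value at α = 0.1 is 6.251.
Since 0.317 < 6.251, we fail to reject the null hypothesis — the data are consistent with the 9:3:3:1 ratio.

0.317; consistent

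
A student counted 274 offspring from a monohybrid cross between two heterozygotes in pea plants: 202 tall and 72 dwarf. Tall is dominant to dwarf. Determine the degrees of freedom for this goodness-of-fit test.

1

For a monohybrid cross between heterozygotes with complete dominance, the expected phenotypic ratio is 3:1.
A goodness-of-fit test with 2 phenotype classes has df = 2 − 1 = 1.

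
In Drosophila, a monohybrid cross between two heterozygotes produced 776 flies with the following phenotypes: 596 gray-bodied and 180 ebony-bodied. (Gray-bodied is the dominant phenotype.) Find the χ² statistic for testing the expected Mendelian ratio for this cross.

1.347

For a monohybrid cross between heterozygotes with complete dominance, the expected phenotypic ratio is 3:1.
Expected counts for N = 776 under a 3:1 ratio (total parts = 4):
  gray-bodied: 776 × 3/4 = 582
  ebony-bodied: 776 × 1/4 = 194
χ² = Σ (O − E)² / E
  gray-bodied: (596 − 582)² / 582 = 0.3368
  ebony-bodied: (180 − 194)² / 194 = 1.0103
χ² = 0.3368 + 1.0103 = 1.3471 ≈ 1.347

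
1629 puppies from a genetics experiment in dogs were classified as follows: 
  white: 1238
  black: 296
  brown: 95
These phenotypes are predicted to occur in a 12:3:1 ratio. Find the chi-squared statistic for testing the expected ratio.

The 12:3:1 ratio has 16 parts, so with N = 1629 the expected counts are:
  white: 1629 × 12/16 = 1221.75
  black: 1629 × 3/16 = 305.4375
  brown: 1629 × 1/16 = 101.8125
χ² = Σ (O − E)² / E
  white: (1238 − 1221.75)² / 1221.75 = 0.2161
  black: (296 − 305.4375)² / 305.4375 = 0.2916
  brown: (95 − 101.8125)² / 101.8125 = 0.4558
χ² = 0.2161 + 0.2916 + 0.4558 = 0.9635 ≈ 0.964

0.964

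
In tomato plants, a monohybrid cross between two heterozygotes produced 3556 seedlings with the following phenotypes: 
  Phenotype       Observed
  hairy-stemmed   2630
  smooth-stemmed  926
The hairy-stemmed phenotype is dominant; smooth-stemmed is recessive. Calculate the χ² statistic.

2.053

For a monohybrid cross between heterozygotes with complete dominance, the expected phenotypic ratio is 3:1.
The 3:1 ratio has 4 parts, so with N = 3556 the expected counts are:
  hairy-stemmed: 3556 × 3/4 = 2667
  smooth-stemmed: 3556 × 1/4 = 889
χ² = Σ (O − E)² / E
  hairy-stemmed: (2630 − 2667)² / 2667 = 0.5133
  smooth-stemmed: (926 − 889)² / 889 = 1.5399
χ² = 0.5133 + 1.5399 = 2.0532 ≈ 2.053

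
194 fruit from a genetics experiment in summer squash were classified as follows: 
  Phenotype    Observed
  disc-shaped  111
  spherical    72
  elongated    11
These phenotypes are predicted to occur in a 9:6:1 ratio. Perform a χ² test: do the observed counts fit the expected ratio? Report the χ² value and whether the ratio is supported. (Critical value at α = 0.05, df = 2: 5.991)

Total ratio parts = 16. Expected numbers out of 194:
  disc-shaped: 194 × 9/16 = 109.125
  spherical: 194 × 6/16 = 72.75
  elongated: 194 × 1/16 = 12.125
χ² = Σ (O − E)² / E
  disc-shaped: (111 − 109.125)² / 109.125 = 0.0322
  spherical: (72 − 72.75)² / 72.75 = 0.0077
  elongated: (11 − 12.125)² / 12.125 = 0.1044
χ² = 0.0322 + 0.0077 + 0.1044 = 0.1443 ≈ 0.144
Degrees of freedom = 3 − 1 = 2; critical value at α = 0.05 is 5.991.
Since 0.144 < 5.991, we fail to reject the null hypothesis — the data are consistent with the 9:6:1 ratio.

0.144; consistent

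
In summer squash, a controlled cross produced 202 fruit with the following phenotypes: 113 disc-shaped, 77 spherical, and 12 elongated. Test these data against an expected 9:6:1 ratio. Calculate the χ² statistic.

0.055

Expected counts for N = 202 under a 9:6:1 ratio (total parts = 16):
  disc-shaped: 202 × 9/16 = 113.625
  spherical: 202 × 6/16 = 75.75
  elongated: 202 × 1/16 = 12.625
χ² = Σ (O − E)² / E
  disc-shaped: (113 − 113.625)² / 113.625 = 0.0034
  spherical: (77 − 75.75)² / 75.75 = 0.0206
  elongated: (12 − 12.625)² / 12.625 = 0.0309
χ² = 0.0034 + 0.0206 + 0.0309 = 0.0549 ≈ 0.055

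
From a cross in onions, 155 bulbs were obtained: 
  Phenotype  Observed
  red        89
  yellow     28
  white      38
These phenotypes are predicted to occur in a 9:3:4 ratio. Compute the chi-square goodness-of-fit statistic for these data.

0.091

Under the 9:3:4 hypothesis (Σ ratio = 16, N = 155):
  red: 155 × 9/16 = 87.1875
  yellow: 155 × 3/16 = 29.0625
  white: 155 × 4/16 = 38.75
χ² = Σ (O − E)² / E
  red: (89 − 87.1875)² / 87.1875 = 0.0377
  yellow: (28 − 29.0625)² / 29.0625 = 0.0388
  white: (38 − 38.75)² / 38.75 = 0.0145
χ² = 0.0377 + 0.0388 + 0.0145 = 0.091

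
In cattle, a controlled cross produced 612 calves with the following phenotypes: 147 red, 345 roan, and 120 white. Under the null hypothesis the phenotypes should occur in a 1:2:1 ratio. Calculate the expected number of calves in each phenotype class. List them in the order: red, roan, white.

Total ratio parts = 4. Expected numbers out of 612:
  red: 612 × 1/4 = 153
  roan: 612 × 2/4 = 306
  white: 612 × 1/4 = 153

153, 306, 153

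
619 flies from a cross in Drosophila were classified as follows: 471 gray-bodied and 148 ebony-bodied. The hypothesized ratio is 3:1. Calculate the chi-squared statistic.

The 3:1 ratio has 4 parts, so with N = 619 the expected counts are:
  gray-bodied: 619 × 3/4 = 464.25
  ebony-bodied: 619 × 1/4 = 154.75
χ² = Σ (O − E)² / E
  gray-bodied: (471 − 464.25)² / 464.25 = 0.0981
  ebony-bodied: (148 − 154.75)² / 154.75 = 0.2944
χ² = 0.0981 + 0.2944 = 0.3925 ≈ 0.393

0.393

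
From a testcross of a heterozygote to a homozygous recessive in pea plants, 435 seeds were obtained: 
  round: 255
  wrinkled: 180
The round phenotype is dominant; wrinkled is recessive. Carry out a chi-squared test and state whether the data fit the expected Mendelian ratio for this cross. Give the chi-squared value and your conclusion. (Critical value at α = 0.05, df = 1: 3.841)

12.931; not consistent

A testcross of a heterozygote (Aa × aa) gives a 1:1 phenotypic ratio.
Expected counts for N = 435 under a 1:1 ratio (total parts = 2):
  round: 435 × 1/2 = 217.5
  wrinkled: 435 × 1/2 = 217.5
χ² = Σ (O − E)² / E
  round: (255 − 217.5)² / 217.5 = 6.4655
  wrinkled: (180 − 217.5)² / 217.5 = 6.4655
χ² = 6.4655 + 6.4655 = 12.931
Degrees of freedom = 2 − 1 = 1; critical value at α = 0.05 is 3.841.
Since 12.931 > 3.841, we reject the null hypothesis — the data do not fit the 1:1 ratio.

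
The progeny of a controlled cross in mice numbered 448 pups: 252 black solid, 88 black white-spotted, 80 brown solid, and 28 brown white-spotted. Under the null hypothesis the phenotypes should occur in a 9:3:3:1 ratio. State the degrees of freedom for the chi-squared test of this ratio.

3

A goodness-of-fit test with 4 phenotype classes has df = 4 − 1 = 3.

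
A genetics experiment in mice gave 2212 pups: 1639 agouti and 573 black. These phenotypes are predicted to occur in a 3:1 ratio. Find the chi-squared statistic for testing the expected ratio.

Under the 3:1 hypothesis (Σ ratio = 4, N = 2212):
  agouti: 2212 × 3/4 = 1659
  black: 2212 × 1/4 = 553
χ² = Σ (O − E)² / E
  agouti: (1639 − 1659)² / 1659 = 0.2411
  black: (573 − 553)² / 553 = 0.7233
χ² = 0.2411 + 0.7233 = 0.9644 ≈ 0.964

0.964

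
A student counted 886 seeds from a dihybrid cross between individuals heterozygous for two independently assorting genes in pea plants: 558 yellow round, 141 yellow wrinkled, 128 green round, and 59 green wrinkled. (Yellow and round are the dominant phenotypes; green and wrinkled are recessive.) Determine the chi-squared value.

19.920

A dihybrid F₂ with independent assortment and complete dominance at both loci gives a 9:3:3:1 phenotypic ratio.
Total ratio parts = 16. Expected numbers out of 886:
  yellow round: 886 × 9/16 = 498.375
  yellow wrinkled: 886 × 3/16 = 166.125
  green round: 886 × 3/16 = 166.125
  green wrinkled: 886 × 1/16 = 55.375
χ² = Σ (O − E)² / E
  yellow round: (558 − 498.375)² / 498.375 = 7.1335
  yellow wrinkled: (141 − 166.125)² / 166.125 = 3.7999
  green round: (128 − 166.125)² / 166.125 = 8.7495
  green wrinkled: (59 − 55.375)² / 55.375 = 0.2373
χ² = 7.1335 + 3.7999 + 8.7495 + 0.2373 = 19.9202 ≈ 19.920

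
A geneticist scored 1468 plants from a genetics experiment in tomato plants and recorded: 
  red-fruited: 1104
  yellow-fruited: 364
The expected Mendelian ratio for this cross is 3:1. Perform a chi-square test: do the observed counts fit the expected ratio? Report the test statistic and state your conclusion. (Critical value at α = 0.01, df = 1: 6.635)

0.033; consistent

The 3:1 ratio has 4 parts, so with N = 1468 the expected counts are:
  red-fruited: 1468 × 3/4 = 1101
  yellow-fruited: 1468 × 1/4 = 367
χ² = Σ (O − E)² / E
  red-fruited: (1104 − 1101)² / 1101 = 0.0082
  yellow-fruited: (364 − 367)² / 367 = 0.0245
χ² = 0.0082 + 0.0245 = 0.0327 ≈ 0.033
Degrees of freedom = 2 − 1 = 1; critical value at α = 0.01 is 6.635.
Since 0.033 < 6.635, we fail to reject the null hypothesis — the data are consistent with the 3:1 ratio.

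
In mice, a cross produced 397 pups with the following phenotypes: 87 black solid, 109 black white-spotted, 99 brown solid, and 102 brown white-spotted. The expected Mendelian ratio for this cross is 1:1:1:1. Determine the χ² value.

Total ratio parts = 4. Expected numbers out of 397:
  black solid: 397 × 1/4 = 99.25
  black white-spotted: 397 × 1/4 = 99.25
  brown solid: 397 × 1/4 = 99.25
  brown white-spotted: 397 × 1/4 = 99.25
χ² = Σ (O − E)² / E
  black solid: (87 − 99.25)² / 99.25 = 1.5120
  black white-spotted: (109 − 99.25)² / 99.25 = 0.9578
  brown solid: (99 − 99.25)² / 99.25 = 0.0006
  brown white-spotted: (102 − 99.25)² / 99.25 = 0.0762
χ² = 1.5120 + 0.9578 + 0.0006 + 0.0762 = 2.5466 ≈ 2.547

2.547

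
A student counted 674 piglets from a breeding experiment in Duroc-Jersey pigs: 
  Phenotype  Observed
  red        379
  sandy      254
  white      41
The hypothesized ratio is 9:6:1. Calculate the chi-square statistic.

0.036

The 9:6:1 ratio has 16 parts, so with N = 674 the expected counts are:
  red: 674 × 9/16 = 379.125
  sandy: 674 × 6/16 = 252.75
  white: 674 × 1/16 = 42.125
χ² = Σ (O − E)² / E
  red: (379 − 379.125)² / 379.125 = 0.0000
  sandy: (254 − 252.75)² / 252.75 = 0.0062
  white: (41 − 42.125)² / 42.125 = 0.0300
χ² = 0.0000 + 0.0062 + 0.0300 = 0.0362 ≈ 0.036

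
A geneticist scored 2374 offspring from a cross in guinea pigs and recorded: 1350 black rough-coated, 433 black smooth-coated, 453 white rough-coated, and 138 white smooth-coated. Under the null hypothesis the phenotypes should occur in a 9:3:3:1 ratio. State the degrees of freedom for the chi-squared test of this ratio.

3

A goodness-of-fit test with 4 phenotype classes has df = 4 − 1 = 3.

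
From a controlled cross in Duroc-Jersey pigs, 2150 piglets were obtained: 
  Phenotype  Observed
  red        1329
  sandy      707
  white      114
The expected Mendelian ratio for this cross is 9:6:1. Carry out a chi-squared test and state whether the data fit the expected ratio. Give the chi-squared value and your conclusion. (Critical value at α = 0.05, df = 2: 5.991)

27.140; not consistent

Expected counts for N = 2150 under a 9:6:1 ratio (total parts = 16):
  red: 2150 × 9/16 = 1209.375
  sandy: 2150 × 6/16 = 806.25
  white: 2150 × 1/16 = 134.375
χ² = Σ (O − E)² / E
  red: (1329 − 1209.375)² / 1209.375 = 11.8327
  sandy: (707 − 806.25)² / 806.25 = 12.2178
  white: (114 − 134.375)² / 134.375 = 3.0894
χ² = 11.8327 + 12.2178 + 3.0894 = 27.1399 ≈ 27.140
Degrees of freedom = 3 − 1 = 2; critical value at α = 0.05 is 5.991.
Since 27.140 > 5.991, we reject the null hypothesis — the data do not fit the 9:6:1 ratio.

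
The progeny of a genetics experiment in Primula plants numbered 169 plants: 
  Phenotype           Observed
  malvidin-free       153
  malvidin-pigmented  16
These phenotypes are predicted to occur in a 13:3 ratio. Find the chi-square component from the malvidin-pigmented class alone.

7.766

Under the 13:3 hypothesis (Σ ratio = 16, N = 169):
  malvidin-free: 169 × 13/16 = 137.3125
  malvidin-pigmented: 169 × 3/16 = 31.6875
Contribution of malvidin-pigmented: (16 − 31.6875)² / 31.6875 = 7.7664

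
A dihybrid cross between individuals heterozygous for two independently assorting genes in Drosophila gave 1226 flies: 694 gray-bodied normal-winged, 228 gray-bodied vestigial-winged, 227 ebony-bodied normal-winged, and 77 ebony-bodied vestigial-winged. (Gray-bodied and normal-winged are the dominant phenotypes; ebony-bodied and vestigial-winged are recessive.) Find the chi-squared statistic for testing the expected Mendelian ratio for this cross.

A dihybrid F₂ with independent assortment and complete dominance at both loci gives a 9:3:3:1 phenotypic ratio.
Under the 9:3:3:1 hypothesis (Σ ratio = 16, N = 1226):
  gray-bodied normal-winged: 1226 × 9/16 = 689.625
  gray-bodied vestigial-winged: 1226 × 3/16 = 229.875
  ebony-bodied normal-winged: 1226 × 3/16 = 229.875
  ebony-bodied vestigial-winged: 1226 × 1/16 = 76.625
χ² = Σ (O − E)² / E
  gray-bodied normal-winged: (694 − 689.625)² / 689.625 = 0.0278
  gray-bodied vestigial-winged: (228 − 229.875)² / 229.875 = 0.0153
  ebony-bodied normal-winged: (227 − 229.875)² / 229.875 = 0.0360
  ebony-bodied vestigial-winged: (77 − 76.625)² / 76.625 = 0.0018
χ² = 0.0278 + 0.0153 + 0.0360 + 0.0018 = 0.0809 ≈ 0.081

0.081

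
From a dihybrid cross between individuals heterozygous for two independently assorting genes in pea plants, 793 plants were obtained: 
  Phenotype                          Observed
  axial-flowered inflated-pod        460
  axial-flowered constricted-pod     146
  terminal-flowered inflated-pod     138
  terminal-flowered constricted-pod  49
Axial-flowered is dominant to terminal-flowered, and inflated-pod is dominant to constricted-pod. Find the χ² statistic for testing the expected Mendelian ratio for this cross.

A dihybrid F₂ with independent assortment and complete dominance at both loci gives a 9:3:3:1 phenotypic ratio.
Total ratio parts = 16. Expected numbers out of 793:
  axial-flowered inflated-pod: 793 × 9/16 = 446.0625
  axial-flowered constricted-pod: 793 × 3/16 = 148.6875
  terminal-flowered inflated-pod: 793 × 3/16 = 148.6875
  terminal-flowered constricted-pod: 793 × 1/16 = 49.5625
χ² = Σ (O − E)² / E
  axial-flowered inflated-pod: (460 − 446.0625)² / 446.0625 = 0.4355
  axial-flowered constricted-pod: (146 − 148.6875)² / 148.6875 = 0.0486
  terminal-flowered inflated-pod: (138 − 148.6875)² / 148.6875 = 0.7682
  terminal-flowered constricted-pod: (49 − 49.5625)² / 49.5625 = 0.0064
χ² = 0.4355 + 0.0486 + 0.7682 + 0.0064 = 1.2587 ≈ 1.259

1.259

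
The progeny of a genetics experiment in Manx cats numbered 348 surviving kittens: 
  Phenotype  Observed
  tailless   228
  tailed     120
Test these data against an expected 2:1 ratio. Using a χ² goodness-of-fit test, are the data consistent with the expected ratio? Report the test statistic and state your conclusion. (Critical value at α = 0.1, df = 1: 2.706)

0.207; consistent

Under the 2:1 hypothesis (Σ ratio = 3, N = 348):
  tailless: 348 × 2/3 = 232
  tailed: 348 × 1/3 = 116
χ² = Σ (O − E)² / E
  tailless: (228 − 232)² / 232 = 0.0690
  tailed: (120 − 116)² / 116 = 0.1379
χ² = 0.0690 + 0.1379 = 0.2069 ≈ 0.207
Degrees of freedom = 2 − 1 = 1; critical value at α = 0.1 is 2.706.
Since 0.207 < 2.706, we fail to reject the null hypothesis — the data are consistent with the 2:1 ratio.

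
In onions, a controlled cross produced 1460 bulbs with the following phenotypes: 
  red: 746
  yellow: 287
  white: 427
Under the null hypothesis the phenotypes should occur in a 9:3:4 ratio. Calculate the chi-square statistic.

The 9:3:4 ratio has 16 parts, so with N = 1460 the expected counts are:
  red: 1460 × 9/16 = 821.25
  yellow: 1460 × 3/16 = 273.75
  white: 1460 × 4/16 = 365
χ² = Σ (O − E)² / E
  red: (746 − 821.25)² / 821.25 = 6.8951
  yellow: (287 − 273.75)² / 273.75 = 0.6413
  white: (427 − 365)² / 365 = 10.5315
χ² = 6.8951 + 0.6413 + 10.5315 = 18.0679 ≈ 18.068

18.068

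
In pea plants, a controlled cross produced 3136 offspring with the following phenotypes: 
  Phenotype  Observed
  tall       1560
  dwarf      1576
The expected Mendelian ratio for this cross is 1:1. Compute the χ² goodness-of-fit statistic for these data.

Expected counts for N = 3136 under a 1:1 ratio (total parts = 2):
  tall: 3136 × 1/2 = 1568
  dwarf: 3136 × 1/2 = 1568
χ² = Σ (O − E)² / E
  tall: (1560 − 1568)² / 1568 = 0.0408
  dwarf: (1576 − 1568)² / 1568 = 0.0408
χ² = 0.0408 + 0.0408 = 0.0816 ≈ 0.082

0.082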